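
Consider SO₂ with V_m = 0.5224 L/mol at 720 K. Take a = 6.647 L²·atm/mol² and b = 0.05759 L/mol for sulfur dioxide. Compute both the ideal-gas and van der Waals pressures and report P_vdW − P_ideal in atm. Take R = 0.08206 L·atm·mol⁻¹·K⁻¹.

ΔP ≈ -10.34 atm

Ideal: P_ideal = RT/V_m = (0.08206)(720)/0.5224 = 113.100 atm
vdW: P = RT/(V_m − b) − a/V_m² = 59.0832/0.464810 − 6.647/0.272902 = 127.113 − 24.3567 = 102.756 atm
ΔP = 102.756 − 113.100 = -10.34 atm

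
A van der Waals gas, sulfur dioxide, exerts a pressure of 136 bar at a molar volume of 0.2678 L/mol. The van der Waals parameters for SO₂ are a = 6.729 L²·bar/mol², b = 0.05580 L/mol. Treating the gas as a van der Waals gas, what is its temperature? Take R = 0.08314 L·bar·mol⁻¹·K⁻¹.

T = (P + a/V_m²)(V_m − b)/R
P + a/V_m² = 136 + 6.729/(0.2678)² = 229.83 bar
V_m − b = 0.2678 − 0.05580 = 0.21200 L/mol
T = (229.83)(0.21200)/0.08314 = 586.0 K

T ≈ 586.0 K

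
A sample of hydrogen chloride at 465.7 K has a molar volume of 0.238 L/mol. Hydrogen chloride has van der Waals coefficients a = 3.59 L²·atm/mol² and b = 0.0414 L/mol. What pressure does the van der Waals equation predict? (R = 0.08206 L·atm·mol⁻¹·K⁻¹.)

P ≈ 131.0 atm

P = RT/(V_m − b) − a/V_m²
RT/(V_m − b) = (0.08206)(465.7)/(0.238 − 0.0414) = 38.215/0.19660 = 194.38 atm
a/V_m² = 3.59/(0.238)² = 63.378 atm
P = 194.38 − 63.378 = 131.0 atm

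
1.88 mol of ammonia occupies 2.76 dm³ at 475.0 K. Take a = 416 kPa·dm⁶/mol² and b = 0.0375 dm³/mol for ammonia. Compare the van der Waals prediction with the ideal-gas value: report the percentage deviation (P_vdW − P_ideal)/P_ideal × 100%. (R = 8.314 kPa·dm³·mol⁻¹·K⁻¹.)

Ideal: P_ideal = nRT/V = (1.88)(8.314)(475.0)/2.76 = 2690.00 kPa
vdW: P = nRT/(V − nb) − a n²/V² = 7424.40/2.68950 − 1470.31/7.61760 = 2760.51 − 193.015 = 2567.50 kPa
% deviation = (2567.50 − 2690.00)/2690.00 × 100% = -4.55%

-4.55 %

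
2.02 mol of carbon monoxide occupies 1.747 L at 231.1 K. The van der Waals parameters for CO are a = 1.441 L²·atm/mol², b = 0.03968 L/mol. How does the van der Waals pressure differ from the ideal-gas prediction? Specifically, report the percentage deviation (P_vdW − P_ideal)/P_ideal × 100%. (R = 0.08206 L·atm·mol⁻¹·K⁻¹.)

Ideal: P_ideal = nRT/V = (2.02)(0.08206)(231.1)/1.747 = 21.9275 atm
vdW: P = nRT/(V − nb) − a n²/V² = 38.3074/1.66685 − 5.87986/3.05201 = 22.9819 − 1.92655 = 21.0554 atm
% deviation = (21.0554 − 21.9275)/21.9275 × 100% = -3.98%

-3.98 %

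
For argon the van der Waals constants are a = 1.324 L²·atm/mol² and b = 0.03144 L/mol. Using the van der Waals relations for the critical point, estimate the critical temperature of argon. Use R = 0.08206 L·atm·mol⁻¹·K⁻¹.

For a van der Waals gas, T_c = 8a/(27Rb).
T_c = 8×1.324/(27×0.08206×0.03144) = 10.592/0.069659 = 152.1 K

T_c ≈ 152.1 K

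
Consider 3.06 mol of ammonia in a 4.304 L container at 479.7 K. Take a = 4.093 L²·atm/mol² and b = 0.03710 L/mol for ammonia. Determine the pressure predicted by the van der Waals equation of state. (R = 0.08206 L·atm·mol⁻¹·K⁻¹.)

P = nRT/(V − nb) − a n²/V²
nRT/(V − nb) = (3.06)(0.08206)(479.7)/(4.304 − 3.06×0.03710) = 120.45/4.1905 = 28.744 atm
a n²/V² = (4.093)(3.06)²/(4.304)² = 2.0689 atm
P = 28.744 − 2.0689 = 26.68 atm

P ≈ 26.68 atm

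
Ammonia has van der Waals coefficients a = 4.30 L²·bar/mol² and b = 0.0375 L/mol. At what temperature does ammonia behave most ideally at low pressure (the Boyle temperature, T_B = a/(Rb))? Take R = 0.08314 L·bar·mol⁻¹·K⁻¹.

T_B ≈ 1379 K

For a van der Waals gas the second virial coefficient B₂ = b − a/(RT) vanishes at T_B = a/(Rb).
T_B = 4.30/(0.08314×0.0375) = 4.30/0.0031178 = 1379 K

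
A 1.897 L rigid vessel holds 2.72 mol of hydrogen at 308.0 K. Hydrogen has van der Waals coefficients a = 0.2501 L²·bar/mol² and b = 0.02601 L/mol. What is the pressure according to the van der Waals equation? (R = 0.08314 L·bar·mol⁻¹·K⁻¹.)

P = nRT/(V − nb) − a n²/V²
nRT/(V − nb) = (2.72)(0.08314)(308.0)/(1.897 − 2.72×0.02601) = 69.651/1.8263 = 38.138 bar
a n²/V² = (0.2501)(2.72)²/(1.897)² = 0.51418 bar
P = 38.138 − 0.51418 = 37.62 bar

P ≈ 37.62 bar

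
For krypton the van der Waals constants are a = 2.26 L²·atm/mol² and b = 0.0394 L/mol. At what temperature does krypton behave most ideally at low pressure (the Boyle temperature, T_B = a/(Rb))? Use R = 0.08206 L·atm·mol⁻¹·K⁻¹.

T_B ≈ 699.0 K

For a van der Waals gas the second virial coefficient B₂ = b − a/(RT) vanishes at T_B = a/(Rb).
T_B = 2.26/(0.08206×0.0394) = 2.26/0.0032332 = 699.0 K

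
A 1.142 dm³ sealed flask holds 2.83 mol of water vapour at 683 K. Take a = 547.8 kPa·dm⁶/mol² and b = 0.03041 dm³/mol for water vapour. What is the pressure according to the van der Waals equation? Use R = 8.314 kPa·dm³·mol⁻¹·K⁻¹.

P ≈ 11855 kPa

P = nRT/(V − nb) − a n²/V²
nRT/(V − nb) = (2.83)(8.314)(683)/(1.142 − 2.83×0.03041) = 16070/1.0559 = 15219 kPa
a n²/V² = (547.8)(2.83)²/(1.142)² = 3364.1 kPa
P = 15219 − 3364.1 = 11855 kPa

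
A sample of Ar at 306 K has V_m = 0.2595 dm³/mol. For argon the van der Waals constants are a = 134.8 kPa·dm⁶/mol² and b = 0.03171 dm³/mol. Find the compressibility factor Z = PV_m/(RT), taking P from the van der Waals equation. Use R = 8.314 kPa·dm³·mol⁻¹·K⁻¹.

Z ≈ 0.9350

P = RT/(V_m − b) − a/V_m² = (8.314)(306)/(0.2595 − 0.03171) − 134.8/(0.2595)²
  = 2544.1/0.22779 − 2001.8 = 11169 − 2001.8 = 9167 kPa
Z = PV_m/(RT) = (9167)(0.2595)/((8.314)(306)) = 2378.8/2544.1 = 0.9350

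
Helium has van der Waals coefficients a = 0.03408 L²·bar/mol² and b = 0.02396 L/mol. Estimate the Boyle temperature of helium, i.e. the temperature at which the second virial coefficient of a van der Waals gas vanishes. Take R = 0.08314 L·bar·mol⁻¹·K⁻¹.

T_B ≈ 17.11 K

For a van der Waals gas the second virial coefficient B₂ = b − a/(RT) vanishes at T_B = a/(Rb).
T_B = 0.03408/(0.08314×0.02396) = 0.03408/0.0019920 = 17.11 K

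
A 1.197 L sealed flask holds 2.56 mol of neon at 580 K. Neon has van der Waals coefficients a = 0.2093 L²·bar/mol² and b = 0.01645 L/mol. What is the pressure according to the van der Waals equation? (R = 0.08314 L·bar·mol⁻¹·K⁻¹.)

P ≈ 105.9 bar

P = nRT/(V − nb) − a n²/V²
nRT/(V − nb) = (2.56)(0.08314)(580)/(1.197 − 2.56×0.01645) = 123.45/1.1549 = 106.89 bar
a n²/V² = (0.2093)(2.56)²/(1.197)² = 0.95733 bar
P = 106.89 − 0.95733 = 105.9 bar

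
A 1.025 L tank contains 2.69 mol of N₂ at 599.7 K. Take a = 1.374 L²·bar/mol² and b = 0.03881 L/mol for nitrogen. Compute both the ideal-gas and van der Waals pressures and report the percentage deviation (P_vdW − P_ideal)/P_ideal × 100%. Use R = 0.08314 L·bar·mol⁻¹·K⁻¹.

Ideal: P_ideal = nRT/V = (2.69)(0.08314)(599.7)/1.025 = 130.850 bar
vdW: P = nRT/(V − nb) − a n²/V² = 134.121/0.920601 − 9.94240/1.05063 = 145.689 − 9.46327 = 136.226 bar
% deviation = (136.226 − 130.850)/130.850 × 100% = 4.11%

4.11 %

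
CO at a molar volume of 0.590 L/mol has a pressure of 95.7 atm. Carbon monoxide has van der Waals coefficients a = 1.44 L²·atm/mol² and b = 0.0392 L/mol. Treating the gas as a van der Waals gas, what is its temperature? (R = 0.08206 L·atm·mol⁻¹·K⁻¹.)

T ≈ 670.1 K

T = (P + a/V_m²)(V_m − b)/R
P + a/V_m² = 95.7 + 1.44/(0.590)² = 99.837 atm
V_m − b = 0.590 − 0.0392 = 0.55080 L/mol
T = (99.837)(0.55080)/0.08206 = 670.1 K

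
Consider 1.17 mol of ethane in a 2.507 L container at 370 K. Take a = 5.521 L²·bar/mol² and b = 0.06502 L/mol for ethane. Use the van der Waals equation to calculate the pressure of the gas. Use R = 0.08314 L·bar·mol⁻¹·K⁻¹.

P ≈ 13.60 bar

P = nRT/(V − nb) − a n²/V²
nRT/(V − nb) = (1.17)(0.08314)(370)/(2.507 − 1.17×0.06502) = 35.991/2.4309 = 14.806 bar
a n²/V² = (5.521)(1.17)²/(2.507)² = 1.2025 bar
P = 14.806 − 1.2025 = 13.60 bar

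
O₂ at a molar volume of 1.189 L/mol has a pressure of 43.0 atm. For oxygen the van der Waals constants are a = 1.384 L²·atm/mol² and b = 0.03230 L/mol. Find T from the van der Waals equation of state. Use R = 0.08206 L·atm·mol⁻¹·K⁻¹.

T ≈ 619.9 K

T = (P + a/V_m²)(V_m − b)/R
P + a/V_m² = 43.0 + 1.384/(1.189)² = 43.979 atm
V_m − b = 1.189 − 0.03230 = 1.1567 L/mol
T = (43.979)(1.1567)/0.08206 = 619.9 K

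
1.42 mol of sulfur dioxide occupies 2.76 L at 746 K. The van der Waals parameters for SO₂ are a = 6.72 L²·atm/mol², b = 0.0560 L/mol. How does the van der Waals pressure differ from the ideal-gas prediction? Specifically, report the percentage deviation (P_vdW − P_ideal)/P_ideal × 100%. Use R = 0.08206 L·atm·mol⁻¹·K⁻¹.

Ideal: P_ideal = nRT/V = (1.42)(0.08206)(746)/2.76 = 31.4956 atm
vdW: P = nRT/(V − nb) − a n²/V² = 86.9278/2.68048 − 13.5502/7.61760 = 32.4299 − 1.77880 = 30.6511 atm
% deviation = (30.6511 − 31.4956)/31.4956 × 100% = -2.68%

-2.68 %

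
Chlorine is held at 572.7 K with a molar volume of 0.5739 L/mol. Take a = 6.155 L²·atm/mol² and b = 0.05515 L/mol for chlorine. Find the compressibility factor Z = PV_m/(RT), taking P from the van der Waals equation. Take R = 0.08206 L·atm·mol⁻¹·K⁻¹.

Z ≈ 0.8781

P = RT/(V_m − b) − a/V_m² = (0.08206)(572.7)/(0.5739 − 0.05515) − 6.155/(0.5739)²
  = 46.996/0.51875 − 18.688 = 90.595 − 18.688 = 71.907 atm
Z = PV_m/(RT) = (71.907)(0.5739)/((0.08206)(572.7)) = 41.267/46.996 = 0.8781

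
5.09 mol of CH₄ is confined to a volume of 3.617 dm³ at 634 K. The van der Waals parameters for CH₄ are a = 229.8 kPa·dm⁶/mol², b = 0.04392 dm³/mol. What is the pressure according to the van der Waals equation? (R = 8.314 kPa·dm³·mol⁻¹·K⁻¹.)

P = nRT/(V − nb) − a n²/V²
nRT/(V − nb) = (5.09)(8.314)(634)/(3.617 − 5.09×0.04392) = 26830/3.3934 = 7906.5 kPa
a n²/V² = (229.8)(5.09)²/(3.617)² = 455.08 kPa
P = 7906.5 − 455.08 = 7451 kPa

P ≈ 7451 kPa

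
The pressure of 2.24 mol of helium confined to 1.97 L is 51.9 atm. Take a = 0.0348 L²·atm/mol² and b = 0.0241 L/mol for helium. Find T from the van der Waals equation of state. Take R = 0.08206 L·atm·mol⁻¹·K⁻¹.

T = (P + a n²/V²)(V − nb)/(nR)
P + a n²/V² = 51.9 + (0.0348)(2.24)²/(1.97)² = 51.945 atm
V − nb = 1.97 − (2.24)(0.0241) = 1.9160 L
T = (51.945)(1.9160)/((2.24)(0.08206)) = 541.5 K

T ≈ 541.5 K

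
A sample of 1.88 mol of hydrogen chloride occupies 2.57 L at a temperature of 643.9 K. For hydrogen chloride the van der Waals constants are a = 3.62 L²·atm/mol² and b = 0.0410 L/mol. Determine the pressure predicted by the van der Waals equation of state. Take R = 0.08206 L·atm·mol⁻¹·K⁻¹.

P = nRT/(V − nb) − a n²/V²
nRT/(V − nb) = (1.88)(0.08206)(643.9)/(2.57 − 1.88×0.0410) = 99.336/2.4929 = 39.848 atm
a n²/V² = (3.62)(1.88)²/(2.57)² = 1.9371 atm
P = 39.848 − 1.9371 = 37.91 atm

P ≈ 37.91 atm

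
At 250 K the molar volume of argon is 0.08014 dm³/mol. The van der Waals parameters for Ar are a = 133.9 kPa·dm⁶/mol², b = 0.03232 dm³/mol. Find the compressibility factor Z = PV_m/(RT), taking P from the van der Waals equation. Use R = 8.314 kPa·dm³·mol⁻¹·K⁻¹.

Z ≈ 0.8720

P = RT/(V_m − b) − a/V_m² = (8.314)(250)/(0.08014 − 0.03232) − 133.9/(0.08014)²
  = 2078.5/0.047820 − 20849 = 43465 − 20849 = 22616 kPa
Z = PV_m/(RT) = (22616)(0.08014)/((8.314)(250)) = 1812.4/2078.5 = 0.8720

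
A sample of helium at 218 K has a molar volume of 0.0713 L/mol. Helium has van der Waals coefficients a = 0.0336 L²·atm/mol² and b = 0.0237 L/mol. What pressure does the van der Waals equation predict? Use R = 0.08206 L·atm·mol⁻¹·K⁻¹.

P = RT/(V_m − b) − a/V_m²
RT/(V_m − b) = (0.08206)(218)/(0.0713 − 0.0237) = 17.889/0.047600 = 375.82 atm
a/V_m² = 0.0336/(0.0713)² = 6.6094 atm
P = 375.82 − 6.6094 = 369.2 atm

P ≈ 369.2 atm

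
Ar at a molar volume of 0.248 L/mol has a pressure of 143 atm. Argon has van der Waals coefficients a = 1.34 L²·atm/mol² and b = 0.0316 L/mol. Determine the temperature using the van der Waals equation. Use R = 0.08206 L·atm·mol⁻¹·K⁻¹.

T ≈ 434.6 K

T = (P + a/V_m²)(V_m − b)/R
P + a/V_m² = 143 + 1.34/(0.248)² = 164.79 atm
V_m − b = 0.248 − 0.0316 = 0.21640 L/mol
T = (164.79)(0.21640)/0.08206 = 434.6 K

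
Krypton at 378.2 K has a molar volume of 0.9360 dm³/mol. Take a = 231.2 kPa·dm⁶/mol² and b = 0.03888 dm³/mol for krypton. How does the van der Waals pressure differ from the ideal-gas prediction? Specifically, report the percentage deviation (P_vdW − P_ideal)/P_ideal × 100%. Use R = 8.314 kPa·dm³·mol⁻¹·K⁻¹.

-3.52 %

Ideal: P_ideal = RT/V_m = (8.314)(378.2)/0.9360 = 3359.35 kPa
vdW: P = RT/(V_m − b) − a/V_m² = 3144.35/0.897120 − 231.2/0.876096 = 3504.94 − 263.898 = 3241.04 kPa
% deviation = (3241.04 − 3359.35)/3359.35 × 100% = -3.52%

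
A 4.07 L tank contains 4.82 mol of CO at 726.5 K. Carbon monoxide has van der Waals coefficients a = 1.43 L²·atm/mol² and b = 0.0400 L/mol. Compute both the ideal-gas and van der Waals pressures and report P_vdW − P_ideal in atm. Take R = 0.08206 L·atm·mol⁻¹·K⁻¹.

Ideal: P_ideal = nRT/V = (4.82)(0.08206)(726.5)/4.07 = 70.6024 atm
vdW: P = nRT/(V − nb) − a n²/V² = 287.352/3.87720 − 33.2223/16.5649 = 74.1133 − 2.00558 = 72.1077 atm
ΔP = 72.1077 − 70.6024 = 1.505 atm

ΔP ≈ 1.505 atm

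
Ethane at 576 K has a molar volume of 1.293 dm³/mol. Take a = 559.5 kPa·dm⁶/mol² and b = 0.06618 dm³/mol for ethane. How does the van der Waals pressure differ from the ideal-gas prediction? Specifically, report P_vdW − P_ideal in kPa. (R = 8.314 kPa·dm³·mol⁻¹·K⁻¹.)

Ideal: P_ideal = RT/V_m = (8.314)(576)/1.293 = 3703.68 kPa
vdW: P = RT/(V_m − b) − a/V_m² = 4788.86/1.22682 − 559.5/1.67185 = 3903.47 − 334.659 = 3568.81 kPa
ΔP = 3568.81 − 3703.68 = -134.9 kPa

ΔP ≈ -134.9 kPa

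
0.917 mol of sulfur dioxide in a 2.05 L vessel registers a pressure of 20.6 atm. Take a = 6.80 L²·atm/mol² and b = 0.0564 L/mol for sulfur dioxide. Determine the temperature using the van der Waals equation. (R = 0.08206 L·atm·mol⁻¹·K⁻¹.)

T = (P + a n²/V²)(V − nb)/(nR)
P + a n²/V² = 20.6 + (6.80)(0.917)²/(2.05)² = 21.961 atm
V − nb = 2.05 − (0.917)(0.0564) = 1.9983 L
T = (21.961)(1.9983)/((0.917)(0.08206)) = 583.2 K

T ≈ 583.2 K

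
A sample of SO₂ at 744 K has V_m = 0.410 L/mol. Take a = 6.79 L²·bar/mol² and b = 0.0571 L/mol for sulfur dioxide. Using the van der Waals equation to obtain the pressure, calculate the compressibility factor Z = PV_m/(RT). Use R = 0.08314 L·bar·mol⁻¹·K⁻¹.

P = RT/(V_m − b) − a/V_m² = (0.08314)(744)/(0.410 − 0.0571) − 6.79/(0.410)²
  = 61.856/0.35290 − 40.393 = 175.28 − 40.393 = 134.89 bar
Z = PV_m/(RT) = (134.89)(0.410)/((0.08314)(744)) = 55.305/61.856 = 0.8941

Z ≈ 0.8941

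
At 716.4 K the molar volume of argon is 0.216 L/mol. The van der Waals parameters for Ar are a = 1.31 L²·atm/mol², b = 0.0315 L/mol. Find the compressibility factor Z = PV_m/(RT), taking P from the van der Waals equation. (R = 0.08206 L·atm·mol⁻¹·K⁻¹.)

Z ≈ 1.068

P = RT/(V_m − b) − a/V_m² = (0.08206)(716.4)/(0.216 − 0.0315) − 1.31/(0.216)²
  = 58.788/0.18450 − 28.078 = 318.63 − 28.078 = 290.55 atm
Z = PV_m/(RT) = (290.55)(0.216)/((0.08206)(716.4)) = 62.759/58.788 = 1.068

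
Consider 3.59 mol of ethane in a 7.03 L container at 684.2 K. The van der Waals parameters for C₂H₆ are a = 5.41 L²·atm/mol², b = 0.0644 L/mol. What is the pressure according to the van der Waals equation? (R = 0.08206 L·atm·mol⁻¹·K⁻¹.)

P ≈ 28.24 atm

P = nRT/(V − nb) − a n²/V²
nRT/(V − nb) = (3.59)(0.08206)(684.2)/(7.03 − 3.59×0.0644) = 201.56/6.7988 = 29.646 atm
a n²/V² = (5.41)(3.59)²/(7.03)² = 1.4108 atm
P = 29.646 − 1.4108 = 28.24 atm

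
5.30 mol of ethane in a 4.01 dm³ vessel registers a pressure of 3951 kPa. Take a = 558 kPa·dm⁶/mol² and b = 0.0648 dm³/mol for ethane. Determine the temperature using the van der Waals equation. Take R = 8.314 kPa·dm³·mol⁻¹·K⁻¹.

T = (P + a n²/V²)(V − nb)/(nR)
P + a n²/V² = 3951 + (558)(5.30)²/(4.01)² = 4925.8 kPa
V − nb = 4.01 − (5.30)(0.0648) = 3.6666 dm³
T = (4925.8)(3.6666)/((5.30)(8.314)) = 409.9 K

T ≈ 409.9 K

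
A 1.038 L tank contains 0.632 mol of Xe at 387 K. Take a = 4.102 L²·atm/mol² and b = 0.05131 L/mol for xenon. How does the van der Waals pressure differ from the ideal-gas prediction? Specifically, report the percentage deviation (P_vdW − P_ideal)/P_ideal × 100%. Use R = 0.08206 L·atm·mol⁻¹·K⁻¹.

Ideal: P_ideal = nRT/V = (0.632)(0.08206)(387)/1.038 = 19.3358 atm
vdW: P = nRT/(V − nb) − a n²/V² = 20.0706/1.00557 − 1.63844/1.07744 = 19.9594 − 1.52068 = 18.4387 atm
% deviation = (18.4387 − 19.3358)/19.3358 × 100% = -4.64%

-4.64 %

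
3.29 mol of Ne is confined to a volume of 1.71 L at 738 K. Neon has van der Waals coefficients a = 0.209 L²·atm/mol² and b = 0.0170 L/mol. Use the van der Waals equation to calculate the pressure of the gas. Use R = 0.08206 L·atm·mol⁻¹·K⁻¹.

P ≈ 119.7 atm

P = nRT/(V − nb) − a n²/V²
nRT/(V − nb) = (3.29)(0.08206)(738)/(1.71 − 3.29×0.0170) = 199.24/1.6541 = 120.45 atm
a n²/V² = (0.209)(3.29)²/(1.71)² = 0.77365 atm
P = 120.45 − 0.77365 = 119.7 atm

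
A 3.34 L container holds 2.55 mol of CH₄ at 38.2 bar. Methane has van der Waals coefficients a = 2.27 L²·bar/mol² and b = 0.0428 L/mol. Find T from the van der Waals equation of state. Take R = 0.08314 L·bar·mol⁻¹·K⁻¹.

T = (P + a n²/V²)(V − nb)/(nR)
P + a n²/V² = 38.2 + (2.27)(2.55)²/(3.34)² = 39.523 bar
V − nb = 3.34 − (2.55)(0.0428) = 3.2309 L
T = (39.523)(3.2309)/((2.55)(0.08314)) = 602.3 K

T ≈ 602.3 K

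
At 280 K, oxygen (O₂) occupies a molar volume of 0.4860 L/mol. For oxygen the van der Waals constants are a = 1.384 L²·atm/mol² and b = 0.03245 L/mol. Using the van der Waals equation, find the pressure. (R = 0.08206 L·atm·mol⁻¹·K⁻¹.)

P = RT/(V_m − b) − a/V_m²
RT/(V_m − b) = (0.08206)(280)/(0.4860 − 0.03245) = 22.977/0.45355 = 50.660 atm
a/V_m² = 1.384/(0.4860)² = 5.8595 atm
P = 50.660 − 5.8595 = 44.80 atm

P ≈ 44.80 atm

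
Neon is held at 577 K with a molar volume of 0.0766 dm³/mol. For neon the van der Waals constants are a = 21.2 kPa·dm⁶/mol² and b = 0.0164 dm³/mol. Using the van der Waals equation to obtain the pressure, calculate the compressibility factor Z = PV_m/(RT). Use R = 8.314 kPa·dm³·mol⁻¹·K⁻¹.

P = RT/(V_m − b) − a/V_m² = (8.314)(577)/(0.0766 − 0.0164) − 21.2/(0.0766)²
  = 4797.2/0.060200 − 3613.1 = 79688 − 3613.1 = 76075 kPa
Z = PV_m/(RT) = (76075)(0.0766)/((8.314)(577)) = 5827.3/4797.2 = 1.215

Z ≈ 1.215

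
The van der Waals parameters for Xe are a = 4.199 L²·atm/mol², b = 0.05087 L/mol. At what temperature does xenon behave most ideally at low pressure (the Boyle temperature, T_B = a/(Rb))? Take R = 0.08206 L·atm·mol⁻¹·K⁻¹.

For a van der Waals gas the second virial coefficient B₂ = b − a/(RT) vanishes at T_B = a/(Rb).
T_B = 4.199/(0.08206×0.05087) = 4.199/0.0041744 = 1006 K

T_B ≈ 1006 K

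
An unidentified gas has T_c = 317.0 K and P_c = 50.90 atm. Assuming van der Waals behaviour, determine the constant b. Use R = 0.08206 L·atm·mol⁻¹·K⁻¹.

b ≈ 0.06388 L/mol

From T_c = 8a/(27Rb) and P_c = a/(27b²): b = R T_c/(8 P_c).
b = (0.08206)(317.0)/(8×50.90) = 26.013/407.20 = 0.06388 L/mol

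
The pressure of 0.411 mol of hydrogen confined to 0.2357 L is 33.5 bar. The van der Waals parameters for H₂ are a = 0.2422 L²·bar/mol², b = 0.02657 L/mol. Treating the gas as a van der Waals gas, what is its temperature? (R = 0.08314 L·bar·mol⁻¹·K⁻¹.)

T = (P + a n²/V²)(V − nb)/(nR)
P + a n²/V² = 33.5 + (0.2422)(0.411)²/(0.2357)² = 34.236 bar
V − nb = 0.2357 − (0.411)(0.02657) = 0.22478 L
T = (34.236)(0.22478)/((0.411)(0.08314)) = 225.2 K

T ≈ 225.2 K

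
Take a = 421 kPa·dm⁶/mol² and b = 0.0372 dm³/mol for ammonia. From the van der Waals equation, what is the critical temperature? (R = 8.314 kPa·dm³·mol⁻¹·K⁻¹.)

For a van der Waals gas, T_c = 8a/(27Rb).
T_c = 8×421/(27×8.314×0.0372) = 3368.0/8.3506 = 403.3 K

T_c ≈ 403.3 K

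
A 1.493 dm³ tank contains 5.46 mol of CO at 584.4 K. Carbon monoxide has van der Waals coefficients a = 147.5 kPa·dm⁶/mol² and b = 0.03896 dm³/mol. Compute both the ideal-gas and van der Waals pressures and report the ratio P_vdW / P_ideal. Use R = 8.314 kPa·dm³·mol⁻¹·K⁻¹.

Ideal: P_ideal = nRT/V = (5.46)(8.314)(584.4)/1.493 = 17768.6 kPa
vdW: P = nRT/(V − nb) − a n²/V² = 26528.5/1.28028 − 4397.21/2.22905 = 20720.9 − 1972.68 = 18748.2 kPa
Ratio = 18748.2/17768.6 = 1.055

P_vdW / P_ideal ≈ 1.055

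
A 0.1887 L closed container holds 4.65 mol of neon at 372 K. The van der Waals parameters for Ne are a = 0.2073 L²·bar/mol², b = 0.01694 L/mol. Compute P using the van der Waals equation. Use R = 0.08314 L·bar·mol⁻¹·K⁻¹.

P = nRT/(V − nb) − a n²/V²
nRT/(V − nb) = (4.65)(0.08314)(372)/(0.1887 − 4.65×0.01694) = 143.82/0.10993 = 1308.3 bar
a n²/V² = (0.2073)(4.65)²/(0.1887)² = 125.88 bar
P = 1308.3 − 125.88 = 1182 bar

P ≈ 1182 bar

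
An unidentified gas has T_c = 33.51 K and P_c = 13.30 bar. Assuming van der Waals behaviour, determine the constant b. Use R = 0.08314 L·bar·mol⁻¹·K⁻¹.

From T_c = 8a/(27Rb) and P_c = a/(27b²): b = R T_c/(8 P_c).
b = (0.08314)(33.51)/(8×13.30) = 2.7860/106.40 = 0.02618 L/mol

b ≈ 0.02618 L/mol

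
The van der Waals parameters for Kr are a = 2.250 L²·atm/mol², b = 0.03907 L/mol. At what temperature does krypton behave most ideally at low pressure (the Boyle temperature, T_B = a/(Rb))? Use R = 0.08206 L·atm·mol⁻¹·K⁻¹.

For a van der Waals gas the second virial coefficient B₂ = b − a/(RT) vanishes at T_B = a/(Rb).
T_B = 2.250/(0.08206×0.03907) = 2.250/0.0032061 = 701.8 K

T_B ≈ 701.8 K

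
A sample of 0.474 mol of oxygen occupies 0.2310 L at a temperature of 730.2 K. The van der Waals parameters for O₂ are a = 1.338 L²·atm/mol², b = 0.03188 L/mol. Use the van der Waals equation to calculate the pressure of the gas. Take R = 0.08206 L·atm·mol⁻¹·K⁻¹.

P = nRT/(V − nb) − a n²/V²
nRT/(V − nb) = (0.474)(0.08206)(730.2)/(0.2310 − 0.474×0.03188) = 28.402/0.21589 = 131.56 atm
a n²/V² = (1.338)(0.474)²/(0.2310)² = 5.6336 atm
P = 131.56 − 5.6336 = 125.9 atm

P ≈ 125.9 atm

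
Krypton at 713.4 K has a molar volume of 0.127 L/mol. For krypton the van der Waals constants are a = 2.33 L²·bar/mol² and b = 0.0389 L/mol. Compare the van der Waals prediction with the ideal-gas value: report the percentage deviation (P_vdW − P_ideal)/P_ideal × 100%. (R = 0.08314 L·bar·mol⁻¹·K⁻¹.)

13.22 %

Ideal: P_ideal = RT/V_m = (0.08314)(713.4)/0.127 = 467.024 bar
vdW: P = RT/(V_m − b) − a/V_m² = 59.3121/0.0881000 − 2.33/0.0161290 = 673.236 − 144.460 = 528.776 bar
% deviation = (528.776 − 467.024)/467.024 × 100% = 13.22%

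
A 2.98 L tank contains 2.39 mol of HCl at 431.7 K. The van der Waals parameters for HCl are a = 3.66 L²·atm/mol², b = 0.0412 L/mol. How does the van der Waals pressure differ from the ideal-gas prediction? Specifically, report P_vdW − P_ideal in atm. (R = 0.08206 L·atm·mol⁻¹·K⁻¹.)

ΔP ≈ -1.383 atm

Ideal: P_ideal = nRT/V = (2.39)(0.08206)(431.7)/2.98 = 28.4116 atm
vdW: P = nRT/(V − nb) − a n²/V² = 84.6665/2.88153 − 20.9063/8.88040 = 29.3825 − 2.35421 = 27.0283 atm
ΔP = 27.0283 − 28.4116 = -1.383 atm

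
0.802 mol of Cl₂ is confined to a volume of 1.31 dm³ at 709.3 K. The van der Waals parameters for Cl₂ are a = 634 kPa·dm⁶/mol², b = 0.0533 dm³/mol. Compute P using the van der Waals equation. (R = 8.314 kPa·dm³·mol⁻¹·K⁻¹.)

P = nRT/(V − nb) − a n²/V²
nRT/(V − nb) = (0.802)(8.314)(709.3)/(1.31 − 0.802×0.0533) = 4729.5/1.2673 = 3731.9 kPa
a n²/V² = (634)(0.802)²/(1.31)² = 237.63 kPa
P = 3731.9 − 237.63 = 3494 kPa

P ≈ 3494 kPa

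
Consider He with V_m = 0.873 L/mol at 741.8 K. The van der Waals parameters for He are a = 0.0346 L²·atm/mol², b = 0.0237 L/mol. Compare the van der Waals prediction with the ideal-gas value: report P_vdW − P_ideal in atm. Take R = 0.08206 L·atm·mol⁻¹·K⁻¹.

Ideal: P_ideal = RT/V_m = (0.08206)(741.8)/0.873 = 69.7275 atm
vdW: P = RT/(V_m − b) − a/V_m² = 60.8721/0.849300 − 0.0346/0.762129 = 71.6733 − 0.0453991 = 71.6279 atm
ΔP = 71.6279 − 69.7275 = 1.900 atm

ΔP ≈ 1.900 atm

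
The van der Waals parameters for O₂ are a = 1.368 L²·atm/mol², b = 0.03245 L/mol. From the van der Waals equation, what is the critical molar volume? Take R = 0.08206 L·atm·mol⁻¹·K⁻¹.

For a van der Waals gas, V_m,c = 3b.
V_m,c = 3×0.03245 = 0.09735 L/mol

V_m,c ≈ 0.09735 L/mol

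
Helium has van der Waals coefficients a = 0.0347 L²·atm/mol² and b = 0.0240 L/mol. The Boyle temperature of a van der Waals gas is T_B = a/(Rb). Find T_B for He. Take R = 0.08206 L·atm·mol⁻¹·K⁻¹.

T_B ≈ 17.62 K

For a van der Waals gas the second virial coefficient B₂ = b − a/(RT) vanishes at T_B = a/(Rb).
T_B = 0.0347/(0.08206×0.0240) = 0.0347/0.0019694 = 17.62 K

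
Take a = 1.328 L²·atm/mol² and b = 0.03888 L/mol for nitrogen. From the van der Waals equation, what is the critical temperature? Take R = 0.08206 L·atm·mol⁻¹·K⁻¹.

For a van der Waals gas, T_c = 8a/(27Rb).
T_c = 8×1.328/(27×0.08206×0.03888) = 10.624/0.086143 = 123.3 K

T_c ≈ 123.3 K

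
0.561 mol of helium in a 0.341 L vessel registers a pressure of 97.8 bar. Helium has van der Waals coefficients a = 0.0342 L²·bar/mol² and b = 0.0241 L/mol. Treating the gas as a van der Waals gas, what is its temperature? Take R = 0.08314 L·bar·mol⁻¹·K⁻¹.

T ≈ 687.3 K

T = (P + a n²/V²)(V − nb)/(nR)
P + a n²/V² = 97.8 + (0.0342)(0.561)²/(0.341)² = 97.893 bar
V − nb = 0.341 − (0.561)(0.0241) = 0.32748 L
T = (97.893)(0.32748)/((0.561)(0.08314)) = 687.3 K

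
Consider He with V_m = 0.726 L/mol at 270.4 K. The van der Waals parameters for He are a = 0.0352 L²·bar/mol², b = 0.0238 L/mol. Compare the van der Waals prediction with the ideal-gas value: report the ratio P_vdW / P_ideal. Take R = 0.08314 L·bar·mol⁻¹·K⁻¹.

P_vdW / P_ideal ≈ 1.032

Ideal: P_ideal = RT/V_m = (0.08314)(270.4)/0.726 = 30.9656 bar
vdW: P = RT/(V_m − b) − a/V_m² = 22.4811/0.702200 − 0.0352/0.527076 = 32.0152 − 0.0667835 = 31.9484 bar
Ratio = 31.9484/30.9656 = 1.032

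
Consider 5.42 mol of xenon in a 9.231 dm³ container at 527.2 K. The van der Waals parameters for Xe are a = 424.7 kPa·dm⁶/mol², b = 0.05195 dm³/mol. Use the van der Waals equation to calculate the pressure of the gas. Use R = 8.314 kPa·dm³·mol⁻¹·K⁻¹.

P ≈ 2508 kPa

P = nRT/(V − nb) − a n²/V²
nRT/(V − nb) = (5.42)(8.314)(527.2)/(9.231 − 5.42×0.05195) = 23757/8.9494 = 2654.6 kPa
a n²/V² = (424.7)(5.42)²/(9.231)² = 146.41 kPa
P = 2654.6 − 146.41 = 2508 kPa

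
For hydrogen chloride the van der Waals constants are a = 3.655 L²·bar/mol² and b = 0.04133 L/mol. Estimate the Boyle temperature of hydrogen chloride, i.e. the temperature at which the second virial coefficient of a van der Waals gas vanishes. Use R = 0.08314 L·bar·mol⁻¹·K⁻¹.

For a van der Waals gas the second virial coefficient B₂ = b − a/(RT) vanishes at T_B = a/(Rb).
T_B = 3.655/(0.08314×0.04133) = 3.655/0.0034362 = 1064 K

T_B ≈ 1064 K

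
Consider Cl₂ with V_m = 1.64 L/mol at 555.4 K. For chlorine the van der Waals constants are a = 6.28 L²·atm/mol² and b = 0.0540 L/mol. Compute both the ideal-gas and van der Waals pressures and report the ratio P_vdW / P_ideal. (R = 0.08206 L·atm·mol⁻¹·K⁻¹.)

P_vdW / P_ideal ≈ 0.9500

Ideal: P_ideal = RT/V_m = (0.08206)(555.4)/1.64 = 27.7903 atm
vdW: P = RT/(V_m − b) − a/V_m² = 45.5761/1.58600 − 6.28/2.68960 = 28.7365 − 2.33492 = 26.4016 atm
Ratio = 26.4016/27.7903 = 0.9500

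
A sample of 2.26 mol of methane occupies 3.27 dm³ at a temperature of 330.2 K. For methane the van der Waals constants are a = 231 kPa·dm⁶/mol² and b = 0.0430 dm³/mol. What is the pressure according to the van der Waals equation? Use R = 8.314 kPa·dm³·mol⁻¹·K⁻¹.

P ≈ 1845 kPa

P = nRT/(V − nb) − a n²/V²
nRT/(V − nb) = (2.26)(8.314)(330.2)/(3.27 − 2.26×0.0430) = 6204.3/3.1728 = 1955.5 kPa
a n²/V² = (231)(2.26)²/(3.27)² = 110.34 kPa
P = 1955.5 − 110.34 = 1845 kPa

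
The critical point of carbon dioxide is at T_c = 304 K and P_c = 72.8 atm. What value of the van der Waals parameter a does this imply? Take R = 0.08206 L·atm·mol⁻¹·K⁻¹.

From T_c = 8a/(27Rb) and P_c = a/(27b²): a = 27 R² T_c²/(64 P_c).
a = 27×(0.08206)²×(304)²/(64×72.8) = 16803/4659.2 = 3.606 L²·atm/mol²

a ≈ 3.606 L²·atm/mol²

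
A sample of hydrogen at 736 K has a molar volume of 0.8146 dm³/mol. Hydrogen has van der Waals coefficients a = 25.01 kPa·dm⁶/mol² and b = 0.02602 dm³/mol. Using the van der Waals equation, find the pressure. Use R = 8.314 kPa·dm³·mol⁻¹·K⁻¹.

P ≈ 7722 kPa

P = RT/(V_m − b) − a/V_m²
RT/(V_m − b) = (8.314)(736)/(0.8146 − 0.02602) = 6119.1/0.78858 = 7759.6 kPa
a/V_m² = 25.01/(0.8146)² = 37.690 kPa
P = 7759.6 − 37.690 = 7722 kPa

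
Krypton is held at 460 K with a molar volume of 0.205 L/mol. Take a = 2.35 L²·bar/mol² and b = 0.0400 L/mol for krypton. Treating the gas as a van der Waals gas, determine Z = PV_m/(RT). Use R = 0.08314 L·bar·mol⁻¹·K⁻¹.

P = RT/(V_m − b) − a/V_m² = (0.08314)(460)/(0.205 − 0.0400) − 2.35/(0.205)²
  = 38.244/0.16500 − 55.919 = 231.78 − 55.919 = 175.86 bar
Z = PV_m/(RT) = (175.86)(0.205)/((0.08314)(460)) = 36.051/38.244 = 0.9427

Z ≈ 0.9427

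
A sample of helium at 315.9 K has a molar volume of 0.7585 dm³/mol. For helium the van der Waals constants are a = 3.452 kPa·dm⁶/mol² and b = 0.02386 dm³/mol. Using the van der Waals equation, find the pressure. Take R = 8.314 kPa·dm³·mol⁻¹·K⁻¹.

P = RT/(V_m − b) − a/V_m²
RT/(V_m − b) = (8.314)(315.9)/(0.7585 − 0.02386) = 2626.4/0.73464 = 3575.1 kPa
a/V_m² = 3.452/(0.7585)² = 6.0001 kPa
P = 3575.1 − 6.0001 = 3569 kPa

P ≈ 3569 kPa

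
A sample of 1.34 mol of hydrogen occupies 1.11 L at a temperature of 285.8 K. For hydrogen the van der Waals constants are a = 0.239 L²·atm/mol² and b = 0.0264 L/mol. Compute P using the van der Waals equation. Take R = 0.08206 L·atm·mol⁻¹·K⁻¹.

P ≈ 28.90 atm

P = nRT/(V − nb) − a n²/V²
nRT/(V − nb) = (1.34)(0.08206)(285.8)/(1.11 − 1.34×0.0264) = 31.427/1.0746 = 29.245 atm
a n²/V² = (0.239)(1.34)²/(1.11)² = 0.34831 atm
P = 29.245 − 0.34831 = 28.90 atm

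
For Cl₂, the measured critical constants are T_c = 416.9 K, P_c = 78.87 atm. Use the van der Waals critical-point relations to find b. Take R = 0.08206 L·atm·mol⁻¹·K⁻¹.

b ≈ 0.05422 L/mol

From T_c = 8a/(27Rb) and P_c = a/(27b²): b = R T_c/(8 P_c).
b = (0.08206)(416.9)/(8×78.87) = 34.211/630.96 = 0.05422 L/mol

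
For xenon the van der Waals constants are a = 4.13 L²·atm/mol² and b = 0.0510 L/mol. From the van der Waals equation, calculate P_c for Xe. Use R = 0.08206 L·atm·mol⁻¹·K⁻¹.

For a van der Waals gas, P_c = a/(27b²).
P_c = 4.13/(27×(0.0510)²) = 4.13/0.070227 = 58.81 atm

P_c ≈ 58.81 atm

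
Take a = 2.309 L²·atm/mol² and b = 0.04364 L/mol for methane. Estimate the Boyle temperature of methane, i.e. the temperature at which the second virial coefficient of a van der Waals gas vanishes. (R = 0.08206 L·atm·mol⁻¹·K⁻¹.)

For a van der Waals gas the second virial coefficient B₂ = b − a/(RT) vanishes at T_B = a/(Rb).
T_B = 2.309/(0.08206×0.04364) = 2.309/0.0035811 = 644.8 K

T_B ≈ 644.8 K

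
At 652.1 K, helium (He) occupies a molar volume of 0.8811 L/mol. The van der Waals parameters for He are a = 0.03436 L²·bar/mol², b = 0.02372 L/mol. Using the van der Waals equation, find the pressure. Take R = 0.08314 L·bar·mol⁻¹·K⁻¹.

P = RT/(V_m − b) − a/V_m²
RT/(V_m − b) = (0.08314)(652.1)/(0.8811 − 0.02372) = 54.216/0.85738 = 63.235 bar
a/V_m² = 0.03436/(0.8811)² = 0.044259 bar
P = 63.235 − 0.044259 = 63.19 bar

P ≈ 63.19 bar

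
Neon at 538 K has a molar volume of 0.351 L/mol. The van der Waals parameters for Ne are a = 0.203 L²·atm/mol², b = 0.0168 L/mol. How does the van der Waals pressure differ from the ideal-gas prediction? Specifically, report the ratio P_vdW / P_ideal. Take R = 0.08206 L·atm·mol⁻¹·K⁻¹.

P_vdW / P_ideal ≈ 1.037

Ideal: P_ideal = RT/V_m = (0.08206)(538)/0.351 = 125.779 atm
vdW: P = RT/(V_m − b) − a/V_m² = 44.1483/0.334200 − 0.203/0.123201 = 132.101 − 1.64771 = 130.453 atm
Ratio = 130.453/125.779 = 1.037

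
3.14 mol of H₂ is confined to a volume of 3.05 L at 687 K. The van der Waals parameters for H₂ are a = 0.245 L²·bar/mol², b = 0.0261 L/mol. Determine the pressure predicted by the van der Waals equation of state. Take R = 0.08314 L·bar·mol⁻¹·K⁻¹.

P ≈ 60.17 bar

P = nRT/(V − nb) − a n²/V²
nRT/(V − nb) = (3.14)(0.08314)(687)/(3.05 − 3.14×0.0261) = 179.35/2.9680 = 60.428 bar
a n²/V² = (0.245)(3.14)²/(3.05)² = 0.25967 bar
P = 60.428 − 0.25967 = 60.17 bar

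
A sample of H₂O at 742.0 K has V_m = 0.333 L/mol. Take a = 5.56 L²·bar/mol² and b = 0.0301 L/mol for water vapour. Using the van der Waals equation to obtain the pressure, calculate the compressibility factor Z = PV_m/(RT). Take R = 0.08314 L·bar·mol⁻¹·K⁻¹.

Z ≈ 0.8287

P = RT/(V_m − b) − a/V_m² = (0.08314)(742.0)/(0.333 − 0.0301) − 5.56/(0.333)²
  = 61.690/0.30290 − 50.140 = 203.66 − 50.140 = 153.52 bar
Z = PV_m/(RT) = (153.52)(0.333)/((0.08314)(742.0)) = 51.122/61.690 = 0.8287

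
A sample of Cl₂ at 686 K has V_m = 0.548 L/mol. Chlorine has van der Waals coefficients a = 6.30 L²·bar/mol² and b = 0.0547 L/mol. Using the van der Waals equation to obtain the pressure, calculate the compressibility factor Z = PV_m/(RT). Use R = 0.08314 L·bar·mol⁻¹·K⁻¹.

P = RT/(V_m − b) − a/V_m² = (0.08314)(686)/(0.548 − 0.0547) − 6.30/(0.548)²
  = 57.034/0.49330 − 20.979 = 115.62 − 20.979 = 94.64 bar
Z = PV_m/(RT) = (94.64)(0.548)/((0.08314)(686)) = 51.863/57.034 = 0.9093

Z ≈ 0.9093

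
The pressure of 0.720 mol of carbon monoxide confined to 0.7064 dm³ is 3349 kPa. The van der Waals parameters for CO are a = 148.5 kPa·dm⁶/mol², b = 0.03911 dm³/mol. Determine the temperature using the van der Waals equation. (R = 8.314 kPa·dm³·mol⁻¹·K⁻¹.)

T ≈ 396.9 K

T = (P + a n²/V²)(V − nb)/(nR)
P + a n²/V² = 3349 + (148.5)(0.720)²/(0.7064)² = 3503.3 kPa
V − nb = 0.7064 − (0.720)(0.03911) = 0.67824 dm³
T = (3503.3)(0.67824)/((0.720)(8.314)) = 396.9 K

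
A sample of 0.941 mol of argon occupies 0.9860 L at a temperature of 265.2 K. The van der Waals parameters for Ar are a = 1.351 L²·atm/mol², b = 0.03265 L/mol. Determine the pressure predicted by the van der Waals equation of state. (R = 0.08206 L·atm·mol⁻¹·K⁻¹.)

P = nRT/(V − nb) − a n²/V²
nRT/(V − nb) = (0.941)(0.08206)(265.2)/(0.9860 − 0.941×0.03265) = 20.478/0.95528 = 21.437 atm
a n²/V² = (1.351)(0.941)²/(0.9860)² = 1.2305 atm
P = 21.437 − 1.2305 = 20.21 atm

P ≈ 20.21 atm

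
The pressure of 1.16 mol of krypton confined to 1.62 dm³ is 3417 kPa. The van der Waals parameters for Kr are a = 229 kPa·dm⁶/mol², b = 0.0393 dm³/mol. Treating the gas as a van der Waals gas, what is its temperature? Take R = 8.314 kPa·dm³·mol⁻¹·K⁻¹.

T ≈ 577.0 K

T = (P + a n²/V²)(V − nb)/(nR)
P + a n²/V² = 3417 + (229)(1.16)²/(1.62)² = 3534.4 kPa
V − nb = 1.62 − (1.16)(0.0393) = 1.5744 dm³
T = (3534.4)(1.5744)/((1.16)(8.314)) = 577.0 K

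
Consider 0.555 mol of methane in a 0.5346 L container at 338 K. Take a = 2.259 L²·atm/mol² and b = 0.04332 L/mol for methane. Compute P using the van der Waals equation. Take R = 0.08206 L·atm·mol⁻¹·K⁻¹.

P = nRT/(V − nb) − a n²/V²
nRT/(V − nb) = (0.555)(0.08206)(338)/(0.5346 − 0.555×0.04332) = 15.394/0.51056 = 30.151 atm
a n²/V² = (2.259)(0.555)²/(0.5346)² = 2.4347 atm
P = 30.151 − 2.4347 = 27.72 atm

P ≈ 27.72 atm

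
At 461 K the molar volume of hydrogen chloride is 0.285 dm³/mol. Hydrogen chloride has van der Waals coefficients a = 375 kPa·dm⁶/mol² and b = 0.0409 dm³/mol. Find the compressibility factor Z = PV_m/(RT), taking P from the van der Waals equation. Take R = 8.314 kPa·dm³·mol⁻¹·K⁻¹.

P = RT/(V_m − b) − a/V_m² = (8.314)(461)/(0.285 − 0.0409) − 375/(0.285)²
  = 3832.8/0.24410 − 4616.8 = 15702 − 4616.8 = 11085 kPa
Z = PV_m/(RT) = (11085)(0.285)/((8.314)(461)) = 3159.2/3832.8 = 0.8243

Z ≈ 0.8243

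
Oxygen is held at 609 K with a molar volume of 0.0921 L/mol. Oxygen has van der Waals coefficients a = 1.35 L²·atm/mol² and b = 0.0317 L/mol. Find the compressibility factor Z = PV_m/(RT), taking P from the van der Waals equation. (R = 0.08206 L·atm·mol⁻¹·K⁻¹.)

Z ≈ 1.232

P = RT/(V_m − b) − a/V_m² = (0.08206)(609)/(0.0921 − 0.0317) − 1.35/(0.0921)²
  = 49.975/0.060400 − 159.15 = 827.40 − 159.15 = 668.25 atm
Z = PV_m/(RT) = (668.25)(0.0921)/((0.08206)(609)) = 61.546/49.975 = 1.232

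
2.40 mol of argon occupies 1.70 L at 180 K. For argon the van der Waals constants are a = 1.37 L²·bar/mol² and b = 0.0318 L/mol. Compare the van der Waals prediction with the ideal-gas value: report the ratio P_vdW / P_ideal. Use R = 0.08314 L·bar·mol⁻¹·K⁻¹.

Ideal: P_ideal = nRT/V = (2.40)(0.08314)(180)/1.70 = 21.1273 bar
vdW: P = nRT/(V − nb) − a n²/V² = 35.9165/1.62368 − 7.89120/2.89000 = 22.1204 − 2.73052 = 19.3899 bar
Ratio = 19.3899/21.1273 = 0.9178

P_vdW / P_ideal ≈ 0.9178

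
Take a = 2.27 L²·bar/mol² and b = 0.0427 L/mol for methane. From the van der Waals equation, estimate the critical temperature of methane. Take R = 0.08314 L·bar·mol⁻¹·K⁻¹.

For a van der Waals gas, T_c = 8a/(27Rb).
T_c = 8×2.27/(27×0.08314×0.0427) = 18.160/0.095852 = 189.5 K

T_c ≈ 189.5 K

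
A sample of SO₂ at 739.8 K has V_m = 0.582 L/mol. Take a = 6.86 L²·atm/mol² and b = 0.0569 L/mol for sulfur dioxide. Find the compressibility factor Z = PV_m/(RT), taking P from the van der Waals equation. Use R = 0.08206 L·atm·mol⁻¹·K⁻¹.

P = RT/(V_m − b) − a/V_m² = (0.08206)(739.8)/(0.582 − 0.0569) − 6.86/(0.582)²
  = 60.708/0.52510 − 20.252 = 115.61 − 20.252 = 95.36 atm
Z = PV_m/(RT) = (95.36)(0.582)/((0.08206)(739.8)) = 55.500/60.708 = 0.9142

Z ≈ 0.9142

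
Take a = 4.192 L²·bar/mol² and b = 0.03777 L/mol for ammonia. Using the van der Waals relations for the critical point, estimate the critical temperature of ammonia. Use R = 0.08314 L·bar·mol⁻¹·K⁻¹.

T_c ≈ 395.5 K

For a van der Waals gas, T_c = 8a/(27Rb).
T_c = 8×4.192/(27×0.08314×0.03777) = 33.536/0.084785 = 395.5 K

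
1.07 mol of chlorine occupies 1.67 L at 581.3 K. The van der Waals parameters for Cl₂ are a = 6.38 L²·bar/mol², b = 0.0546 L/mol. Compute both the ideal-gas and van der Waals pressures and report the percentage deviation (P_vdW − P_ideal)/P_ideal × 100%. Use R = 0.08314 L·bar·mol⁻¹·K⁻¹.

Ideal: P_ideal = nRT/V = (1.07)(0.08314)(581.3)/1.67 = 30.9655 bar
vdW: P = nRT/(V − nb) − a n²/V² = 51.7123/1.61158 − 7.30446/2.78890 = 32.0880 − 2.61912 = 29.4689 bar
% deviation = (29.4689 − 30.9655)/30.9655 × 100% = -4.83%

-4.83 %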